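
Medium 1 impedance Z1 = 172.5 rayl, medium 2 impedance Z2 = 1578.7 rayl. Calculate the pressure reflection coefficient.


Given values:
  Z1 = 172.5 rayl, Z2 = 1578.7 rayl
Formula: R = (Z2 - Z1) / (Z2 + Z1)
Numerator: Z2 - Z1 = 1578.7 - 172.5 = 1406.2
Denominator: Z2 + Z1 = 1578.7 + 172.5 = 1751.2
R = 1406.2 / 1751.2 = 0.803

0.803


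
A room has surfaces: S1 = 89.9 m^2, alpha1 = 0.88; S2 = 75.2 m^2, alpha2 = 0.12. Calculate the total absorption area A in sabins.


Given surfaces:
  Surface 1: 89.9 * 0.88 = 79.112
  Surface 2: 75.2 * 0.12 = 9.024
Formula: A = sum(Si * alpha_i)
A = 79.112 + 9.024
A = 88.14

88.14 sabins


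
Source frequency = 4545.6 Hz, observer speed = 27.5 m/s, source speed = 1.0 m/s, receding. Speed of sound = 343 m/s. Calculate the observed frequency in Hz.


Given values:
  f_s = 4545.6 Hz, v_o = 27.5 m/s, v_s = 1.0 m/s
  Direction: receding
Formula: f_o = f_s * (c - v_o) / (c + v_s)
Numerator: c - v_o = 343 - 27.5 = 315.5
Denominator: c + v_s = 343 + 1.0 = 344.0
f_o = 4545.6 * 315.5 / 344.0 = 4169.0

4169.0 Hz


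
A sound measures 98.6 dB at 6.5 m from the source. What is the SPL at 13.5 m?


Given values:
  SPL1 = 98.6 dB, r1 = 6.5 m, r2 = 13.5 m
Formula: SPL2 = SPL1 - 20 * log10(r2 / r1)
Compute ratio: r2 / r1 = 13.5 / 6.5 = 2.0769
Compute log10: log10(2.0769) = 0.317416
Compute drop: 20 * 0.317416 = 6.3483
SPL2 = 98.6 - 6.3483 = 92.25

92.25 dB


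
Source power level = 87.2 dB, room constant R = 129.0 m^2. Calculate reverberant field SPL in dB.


Given values:
  Lw = 87.2 dB, R = 129.0 m^2
Formula: SPL = Lw + 10 * log10(4 / R)
Compute 4 / R = 4 / 129.0 = 0.031008
Compute 10 * log10(0.031008) = -15.0853
SPL = 87.2 + (-15.0853) = 72.11

72.11 dB


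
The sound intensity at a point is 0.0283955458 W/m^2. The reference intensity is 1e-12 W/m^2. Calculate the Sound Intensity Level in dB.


Given values:
  I = 0.0283955458 W/m^2
  I_ref = 1e-12 W/m^2
Formula: SIL = 10 * log10(I / I_ref)
Compute ratio: I / I_ref = 28395545800
Compute log10: log10(28395545800) = 10.45325
Multiply: SIL = 10 * 10.45325 = 104.53

104.53 dB


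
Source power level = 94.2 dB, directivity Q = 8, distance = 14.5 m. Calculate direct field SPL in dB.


Given values:
  Lw = 94.2 dB, Q = 8, r = 14.5 m
Formula: SPL = Lw + 10 * log10(Q / (4 * pi * r^2))
Compute 4 * pi * r^2 = 4 * pi * 14.5^2 = 2642.0794
Compute Q / denom = 8 / 2642.0794 = 0.00302792
Compute 10 * log10(0.00302792) = -25.1886
SPL = 94.2 + (-25.1886) = 69.01

69.01 dB


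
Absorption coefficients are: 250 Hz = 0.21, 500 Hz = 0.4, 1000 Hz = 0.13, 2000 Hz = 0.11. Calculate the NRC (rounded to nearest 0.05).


Given values:
  a_250 = 0.21, a_500 = 0.4
  a_1000 = 0.13, a_2000 = 0.11
Formula: NRC = (a250 + a500 + a1000 + a2000) / 4
Sum = 0.21 + 0.4 + 0.13 + 0.11 = 0.85
NRC = 0.85 / 4 = 0.2125
Rounded to nearest 0.05: 0.2

0.2


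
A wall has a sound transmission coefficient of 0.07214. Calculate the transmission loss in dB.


Given values:
  tau = 0.07214
Formula: TL = 10 * log10(1 / tau)
Compute 1 / tau = 1 / 0.07214 = 13.8619
Compute log10(13.8619) = 1.141823
TL = 10 * 1.141823 = 11.42

11.42 dB


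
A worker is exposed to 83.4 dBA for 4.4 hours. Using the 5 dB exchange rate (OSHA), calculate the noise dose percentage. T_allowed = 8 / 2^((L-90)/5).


Given values:
  L = 83.4 dBA, T = 4.4 hours
Formula: T_allowed = 8 / 2^((L - 90) / 5)
Compute exponent: (83.4 - 90) / 5 = -1.32
Compute 2^(-1.32) = 0.400535
T_allowed = 8 / 0.400535 = 19.973286 hours
Dose = (T / T_allowed) * 100
Dose = (4.4 / 19.973286) * 100 = 22.03

22.03 %


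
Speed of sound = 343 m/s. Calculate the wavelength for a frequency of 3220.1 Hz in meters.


Given values:
  c = 343 m/s, f = 3220.1 Hz
Formula: lambda = c / f
lambda = 343 / 3220.1
lambda = 0.1065

0.1065 m


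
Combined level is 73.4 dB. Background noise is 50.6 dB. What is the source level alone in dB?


Given values:
  L_total = 73.4 dB, L_bg = 50.6 dB
Formula: L_source = 10 * log10(10^(L_total/10) - 10^(L_bg/10))
Convert to linear:
  10^(73.4/10) = 21877616.2395
  10^(50.6/10) = 114815.3621
Difference: 21877616.2395 - 114815.3621 = 21762800.8774
L_source = 10 * log10(21762800.8774) = 73.38

73.38 dB


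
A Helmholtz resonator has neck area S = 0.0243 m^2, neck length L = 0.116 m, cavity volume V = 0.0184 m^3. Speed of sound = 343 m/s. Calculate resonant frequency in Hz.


Given values:
  S = 0.0243 m^2, L = 0.116 m, V = 0.0184 m^3, c = 343 m/s
Formula: f = (c / (2*pi)) * sqrt(S / (V * L))
Compute V * L = 0.0184 * 0.116 = 0.0021344
Compute S / (V * L) = 0.0243 / 0.0021344 = 11.3849
Compute sqrt(11.3849) = 3.374152
Compute c / (2*pi) = 343 / 6.283185 = 54.590148
f = 54.590148 * 3.374152 = 184.2

184.2 Hz


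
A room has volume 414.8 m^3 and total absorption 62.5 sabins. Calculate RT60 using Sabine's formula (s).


Given values:
  V = 414.8 m^3
  A = 62.5 sabins
Formula: RT60 = 0.161 * V / A
Numerator: 0.161 * 414.8 = 66.7828
RT60 = 66.7828 / 62.5 = 1.069

1.069 s


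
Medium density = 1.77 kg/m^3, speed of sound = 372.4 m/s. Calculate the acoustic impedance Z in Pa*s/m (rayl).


Given values:
  rho = 1.77 kg/m^3
  c = 372.4 m/s
Formula: Z = rho * c
Z = 1.77 * 372.4
Z = 659.15

659.15 rayl


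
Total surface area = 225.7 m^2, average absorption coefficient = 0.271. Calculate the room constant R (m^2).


Given values:
  S = 225.7 m^2, alpha = 0.271
Formula: R = S * alpha / (1 - alpha)
Numerator: 225.7 * 0.271 = 61.1647
Denominator: 1 - 0.271 = 0.729
R = 61.1647 / 0.729 = 83.9

83.9 m^2


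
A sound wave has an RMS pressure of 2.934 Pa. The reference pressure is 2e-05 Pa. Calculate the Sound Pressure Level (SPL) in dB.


Given values:
  p = 2.934 Pa
  p_ref = 2e-05 Pa
Formula: SPL = 20 * log10(p / p_ref)
Compute ratio: p / p_ref = 2.934 / 2e-05 = 146700
Compute log10: log10(146700) = 5.16643
Multiply: SPL = 20 * 5.16643 = 103.33

103.33 dB


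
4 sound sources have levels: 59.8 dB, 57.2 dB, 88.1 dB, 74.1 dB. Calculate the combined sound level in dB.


Formula: L_total = 10 * log10( sum(10^(Li/10)) )
  Source 1: 10^(59.8/10) = 954992.586
  Source 2: 10^(57.2/10) = 524807.4602
  Source 3: 10^(88.1/10) = 645654229.0347
  Source 4: 10^(74.1/10) = 25703957.8277
Sum of linear values = 672837986.9086
L_total = 10 * log10(672837986.9086) = 88.28

88.28 dB


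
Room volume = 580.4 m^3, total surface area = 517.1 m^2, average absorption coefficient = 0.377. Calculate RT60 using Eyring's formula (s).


Given values:
  V = 580.4 m^3, S = 517.1 m^2, alpha = 0.377
Formula: RT60 = 0.161 * V / (-S * ln(1 - alpha))
Compute ln(1 - 0.377) = ln(0.623) = -0.473209
Denominator: -517.1 * -0.473209 = 244.6964
Numerator: 0.161 * 580.4 = 93.4444
RT60 = 93.4444 / 244.6964 = 0.382

0.382 s


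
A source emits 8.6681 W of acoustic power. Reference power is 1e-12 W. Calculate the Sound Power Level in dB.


Given values:
  W = 8.6681 W
  W_ref = 1e-12 W
Formula: SWL = 10 * log10(W / W_ref)
Compute ratio: W / W_ref = 8668100000000
Compute log10: log10(8668100000000) = 12.937924
Multiply: SWL = 10 * 12.937924 = 129.38

129.38 dB


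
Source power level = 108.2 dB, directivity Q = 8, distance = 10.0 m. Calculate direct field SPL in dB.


Given values:
  Lw = 108.2 dB, Q = 8, r = 10.0 m
Formula: SPL = Lw + 10 * log10(Q / (4 * pi * r^2))
Compute 4 * pi * r^2 = 4 * pi * 10.0^2 = 1256.6371
Compute Q / denom = 8 / 1256.6371 = 0.0063662
Compute 10 * log10(0.0063662) = -21.9612
SPL = 108.2 + (-21.9612) = 86.24

86.24 dB


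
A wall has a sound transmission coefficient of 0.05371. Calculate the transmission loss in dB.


Given values:
  tau = 0.05371
Formula: TL = 10 * log10(1 / tau)
Compute 1 / tau = 1 / 0.05371 = 18.6185
Compute log10(18.6185) = 1.269945
TL = 10 * 1.269945 = 12.7

12.7 dB


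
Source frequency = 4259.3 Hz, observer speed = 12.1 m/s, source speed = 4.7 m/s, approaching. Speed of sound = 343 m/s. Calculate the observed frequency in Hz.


Given values:
  f_s = 4259.3 Hz, v_o = 12.1 m/s, v_s = 4.7 m/s
  Direction: approaching
Formula: f_o = f_s * (c + v_o) / (c - v_s)
Numerator: c + v_o = 343 + 12.1 = 355.1
Denominator: c - v_s = 343 - 4.7 = 338.3
f_o = 4259.3 * 355.1 / 338.3 = 4470.82

4470.82 Hz


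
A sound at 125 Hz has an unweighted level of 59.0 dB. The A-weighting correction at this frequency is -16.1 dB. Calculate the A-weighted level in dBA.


Given values:
  SPL = 59.0 dB
  A-weighting at 125 Hz = -16.1 dB
Formula: L_A = SPL + A_weight
L_A = 59.0 + (-16.1)
L_A = 42.9

42.9 dBA


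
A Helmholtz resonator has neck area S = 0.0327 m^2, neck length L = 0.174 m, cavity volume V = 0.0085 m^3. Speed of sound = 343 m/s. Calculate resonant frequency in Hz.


Given values:
  S = 0.0327 m^2, L = 0.174 m, V = 0.0085 m^3, c = 343 m/s
Formula: f = (c / (2*pi)) * sqrt(S / (V * L))
Compute V * L = 0.0085 * 0.174 = 0.001479
Compute S / (V * L) = 0.0327 / 0.001479 = 22.1095
Compute sqrt(22.1095) = 4.702074
Compute c / (2*pi) = 343 / 6.283185 = 54.590148
f = 54.590148 * 4.702074 = 256.69

256.69 Hz


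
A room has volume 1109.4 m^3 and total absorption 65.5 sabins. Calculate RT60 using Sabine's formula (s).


Given values:
  V = 1109.4 m^3
  A = 65.5 sabins
Formula: RT60 = 0.161 * V / A
Numerator: 0.161 * 1109.4 = 178.6134
RT60 = 178.6134 / 65.5 = 2.727

2.727 s


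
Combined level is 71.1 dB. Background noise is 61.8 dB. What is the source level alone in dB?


Given values:
  L_total = 71.1 dB, L_bg = 61.8 dB
Formula: L_source = 10 * log10(10^(L_total/10) - 10^(L_bg/10))
Convert to linear:
  10^(71.1/10) = 12882495.5169
  10^(61.8/10) = 1513561.2484
Difference: 12882495.5169 - 1513561.2484 = 11368934.2685
L_source = 10 * log10(11368934.2685) = 70.56

70.56 dB


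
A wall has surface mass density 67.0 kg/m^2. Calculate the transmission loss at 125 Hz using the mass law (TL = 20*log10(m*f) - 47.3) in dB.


Given values:
  m = 67.0 kg/m^2, f = 125 Hz
Formula: TL = 20 * log10(m * f) - 47.3
Compute m * f = 67.0 * 125 = 8375.0
Compute log10(8375.0) = 3.922985
Compute 20 * 3.922985 = 78.4597
TL = 78.4597 - 47.3 = 31.16

31.16 dB


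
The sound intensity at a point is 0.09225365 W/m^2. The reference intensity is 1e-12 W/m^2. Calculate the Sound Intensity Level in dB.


Given values:
  I = 0.09225365 W/m^2
  I_ref = 1e-12 W/m^2
Formula: SIL = 10 * log10(I / I_ref)
Compute ratio: I / I_ref = 92253650000
Compute log10: log10(92253650000) = 10.964984
Multiply: SIL = 10 * 10.964984 = 109.65

109.65 dB


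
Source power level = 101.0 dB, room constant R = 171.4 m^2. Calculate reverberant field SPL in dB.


Given values:
  Lw = 101.0 dB, R = 171.4 m^2
Formula: SPL = Lw + 10 * log10(4 / R)
Compute 4 / R = 4 / 171.4 = 0.023337
Compute 10 * log10(0.023337) = -16.3195
SPL = 101.0 + (-16.3195) = 84.68

84.68 dB


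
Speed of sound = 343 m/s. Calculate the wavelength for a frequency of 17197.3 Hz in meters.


Given values:
  c = 343 m/s, f = 17197.3 Hz
Formula: lambda = c / f
lambda = 343 / 17197.3
lambda = 0.0199

0.0199 m


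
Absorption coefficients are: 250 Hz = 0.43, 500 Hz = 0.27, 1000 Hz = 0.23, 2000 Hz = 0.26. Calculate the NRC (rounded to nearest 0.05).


Given values:
  a_250 = 0.43, a_500 = 0.27
  a_1000 = 0.23, a_2000 = 0.26
Formula: NRC = (a250 + a500 + a1000 + a2000) / 4
Sum = 0.43 + 0.27 + 0.23 + 0.26 = 1.19
NRC = 1.19 / 4 = 0.2975
Rounded to nearest 0.05: 0.3

0.3


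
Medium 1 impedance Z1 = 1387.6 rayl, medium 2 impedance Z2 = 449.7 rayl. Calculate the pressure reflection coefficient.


Given values:
  Z1 = 1387.6 rayl, Z2 = 449.7 rayl
Formula: R = (Z2 - Z1) / (Z2 + Z1)
Numerator: Z2 - Z1 = 449.7 - 1387.6 = -937.9
Denominator: Z2 + Z1 = 449.7 + 1387.6 = 1837.3
R = -937.9 / 1837.3 = -0.5105

-0.5105


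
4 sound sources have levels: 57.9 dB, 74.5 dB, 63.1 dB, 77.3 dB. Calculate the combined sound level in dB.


Formula: L_total = 10 * log10( sum(10^(Li/10)) )
  Source 1: 10^(57.9/10) = 616595.0019
  Source 2: 10^(74.5/10) = 28183829.3126
  Source 3: 10^(63.1/10) = 2041737.9447
  Source 4: 10^(77.3/10) = 53703179.637
Sum of linear values = 84545341.8962
L_total = 10 * log10(84545341.8962) = 79.27

79.27 dB


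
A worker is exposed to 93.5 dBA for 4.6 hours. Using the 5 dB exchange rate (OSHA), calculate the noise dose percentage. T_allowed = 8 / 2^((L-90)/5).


Given values:
  L = 93.5 dBA, T = 4.6 hours
Formula: T_allowed = 8 / 2^((L - 90) / 5)
Compute exponent: (93.5 - 90) / 5 = 0.7
Compute 2^(0.7) = 1.624505
T_allowed = 8 / 1.624505 = 4.924577 hours
Dose = (T / T_allowed) * 100
Dose = (4.6 / 4.924577) * 100 = 93.41

93.41 %


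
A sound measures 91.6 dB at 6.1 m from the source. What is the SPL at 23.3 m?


Given values:
  SPL1 = 91.6 dB, r1 = 6.1 m, r2 = 23.3 m
Formula: SPL2 = SPL1 - 20 * log10(r2 / r1)
Compute ratio: r2 / r1 = 23.3 / 6.1 = 3.8197
Compute log10: log10(3.8197) = 0.582029
Compute drop: 20 * 0.582029 = 11.6406
SPL2 = 91.6 - 11.6406 = 79.96

79.96 dB


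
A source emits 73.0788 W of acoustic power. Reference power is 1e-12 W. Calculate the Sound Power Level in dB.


Given values:
  W = 73.0788 W
  W_ref = 1e-12 W
Formula: SWL = 10 * log10(W / W_ref)
Compute ratio: W / W_ref = 73078800000000
Compute log10: log10(73078800000000) = 13.863791
Multiply: SWL = 10 * 13.863791 = 138.64

138.64 dB


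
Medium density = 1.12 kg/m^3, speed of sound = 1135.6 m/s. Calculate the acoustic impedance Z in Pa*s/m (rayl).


Given values:
  rho = 1.12 kg/m^3
  c = 1135.6 m/s
Formula: Z = rho * c
Z = 1.12 * 1135.6
Z = 1271.87

1271.87 rayl


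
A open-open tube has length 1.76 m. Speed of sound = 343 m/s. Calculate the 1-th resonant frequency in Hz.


Given values:
  Tube type: open-open, L = 1.76 m, c = 343 m/s, n = 1
Formula: f_n = n * c / (2 * L)
Compute 2 * L = 2 * 1.76 = 3.52
f = 1 * 343 / 3.52
f = 97.44

97.44 Hz


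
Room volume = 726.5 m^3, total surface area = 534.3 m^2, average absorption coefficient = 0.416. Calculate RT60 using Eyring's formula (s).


Given values:
  V = 726.5 m^3, S = 534.3 m^2, alpha = 0.416
Formula: RT60 = 0.161 * V / (-S * ln(1 - alpha))
Compute ln(1 - 0.416) = ln(0.584) = -0.537854
Denominator: -534.3 * -0.537854 = 287.3754
Numerator: 0.161 * 726.5 = 116.9665
RT60 = 116.9665 / 287.3754 = 0.407

0.407 s


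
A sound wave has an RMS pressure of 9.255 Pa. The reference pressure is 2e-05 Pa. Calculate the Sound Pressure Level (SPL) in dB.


Given values:
  p = 9.255 Pa
  p_ref = 2e-05 Pa
Formula: SPL = 20 * log10(p / p_ref)
Compute ratio: p / p_ref = 9.255 / 2e-05 = 462750
Compute log10: log10(462750) = 5.665346
Multiply: SPL = 20 * 5.665346 = 113.31

113.31 dB


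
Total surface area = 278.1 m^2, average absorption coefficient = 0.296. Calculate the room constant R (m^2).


Given values:
  S = 278.1 m^2, alpha = 0.296
Formula: R = S * alpha / (1 - alpha)
Numerator: 278.1 * 0.296 = 82.3176
Denominator: 1 - 0.296 = 0.704
R = 82.3176 / 0.704 = 116.93

116.93 m^2


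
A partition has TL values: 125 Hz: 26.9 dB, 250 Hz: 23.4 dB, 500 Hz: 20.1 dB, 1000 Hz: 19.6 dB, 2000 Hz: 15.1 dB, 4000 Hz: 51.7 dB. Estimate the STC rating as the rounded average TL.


Given TL values at each frequency:
  125 Hz: 26.9 dB
  250 Hz: 23.4 dB
  500 Hz: 20.1 dB
  1000 Hz: 19.6 dB
  2000 Hz: 15.1 dB
  4000 Hz: 51.7 dB
Formula: STC ~ round(average of TL values)
Sum = 26.9 + 23.4 + 20.1 + 19.6 + 15.1 + 51.7 = 156.8
Average = 156.8 / 6 = 26.13
Rounded: 26

26


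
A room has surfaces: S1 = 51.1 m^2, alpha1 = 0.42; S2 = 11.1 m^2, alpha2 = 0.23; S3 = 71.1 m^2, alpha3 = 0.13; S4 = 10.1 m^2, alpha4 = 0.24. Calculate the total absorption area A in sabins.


Given surfaces:
  Surface 1: 51.1 * 0.42 = 21.462
  Surface 2: 11.1 * 0.23 = 2.553
  Surface 3: 71.1 * 0.13 = 9.243
  Surface 4: 10.1 * 0.24 = 2.424
Formula: A = sum(Si * alpha_i)
A = 21.462 + 2.553 + 9.243 + 2.424
A = 35.68

35.68 sabins


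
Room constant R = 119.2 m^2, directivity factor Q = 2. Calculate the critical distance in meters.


Given values:
  R = 119.2 m^2, Q = 2
Formula: d_c = 0.141 * sqrt(Q * R)
Compute Q * R = 2 * 119.2 = 238.4
Compute sqrt(238.4) = 15.4402
d_c = 0.141 * 15.4402 = 2.177

2.177 m


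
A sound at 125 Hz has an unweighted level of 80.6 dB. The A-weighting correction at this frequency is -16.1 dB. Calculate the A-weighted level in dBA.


Given values:
  SPL = 80.6 dB
  A-weighting at 125 Hz = -16.1 dB
Formula: L_A = SPL + A_weight
L_A = 80.6 + (-16.1)
L_A = 64.5

64.5 dBA


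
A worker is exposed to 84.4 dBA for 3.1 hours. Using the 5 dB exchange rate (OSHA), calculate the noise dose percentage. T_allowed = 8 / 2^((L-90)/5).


Given values:
  L = 84.4 dBA, T = 3.1 hours
Formula: T_allowed = 8 / 2^((L - 90) / 5)
Compute exponent: (84.4 - 90) / 5 = -1.12
Compute 2^(-1.12) = 0.460094
T_allowed = 8 / 0.460094 = 17.387751 hours
Dose = (T / T_allowed) * 100
Dose = (3.1 / 17.387751) * 100 = 17.83

17.83 %


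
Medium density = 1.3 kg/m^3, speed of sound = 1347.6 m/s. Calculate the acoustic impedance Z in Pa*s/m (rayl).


Given values:
  rho = 1.3 kg/m^3
  c = 1347.6 m/s
Formula: Z = rho * c
Z = 1.3 * 1347.6
Z = 1751.88

1751.88 rayl


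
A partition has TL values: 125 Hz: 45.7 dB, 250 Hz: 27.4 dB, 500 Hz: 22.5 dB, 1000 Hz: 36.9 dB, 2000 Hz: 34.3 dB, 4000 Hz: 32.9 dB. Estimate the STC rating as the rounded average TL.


Given TL values at each frequency:
  125 Hz: 45.7 dB
  250 Hz: 27.4 dB
  500 Hz: 22.5 dB
  1000 Hz: 36.9 dB
  2000 Hz: 34.3 dB
  4000 Hz: 32.9 dB
Formula: STC ~ round(average of TL values)
Sum = 45.7 + 27.4 + 22.5 + 36.9 + 34.3 + 32.9 = 199.7
Average = 199.7 / 6 = 33.28
Rounded: 33

33


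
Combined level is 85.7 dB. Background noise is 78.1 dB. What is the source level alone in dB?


Given values:
  L_total = 85.7 dB, L_bg = 78.1 dB
Formula: L_source = 10 * log10(10^(L_total/10) - 10^(L_bg/10))
Convert to linear:
  10^(85.7/10) = 371535229.0972
  10^(78.1/10) = 64565422.9035
Difference: 371535229.0972 - 64565422.9035 = 306969806.1937
L_source = 10 * log10(306969806.1937) = 84.87

84.87 dB


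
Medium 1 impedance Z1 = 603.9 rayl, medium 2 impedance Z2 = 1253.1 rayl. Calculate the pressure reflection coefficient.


Given values:
  Z1 = 603.9 rayl, Z2 = 1253.1 rayl
Formula: R = (Z2 - Z1) / (Z2 + Z1)
Numerator: Z2 - Z1 = 1253.1 - 603.9 = 649.2
Denominator: Z2 + Z1 = 1253.1 + 603.9 = 1857.0
R = 649.2 / 1857.0 = 0.3496

0.3496


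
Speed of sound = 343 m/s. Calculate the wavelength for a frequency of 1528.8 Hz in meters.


Given values:
  c = 343 m/s, f = 1528.8 Hz
Formula: lambda = c / f
lambda = 343 / 1528.8
lambda = 0.2244

0.2244 m


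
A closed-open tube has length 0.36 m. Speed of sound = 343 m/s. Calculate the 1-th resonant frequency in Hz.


Given values:
  Tube type: closed-open, L = 0.36 m, c = 343 m/s, n = 1
Formula: f_n = (2n - 1) * c / (4 * L)
Compute 2n - 1 = 2*1 - 1 = 1
Compute 4 * L = 4 * 0.36 = 1.44
f = 1 * 343 / 1.44
f = 238.19

238.19 Hz


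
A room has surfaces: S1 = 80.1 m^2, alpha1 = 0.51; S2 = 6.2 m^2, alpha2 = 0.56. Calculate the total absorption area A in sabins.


Given surfaces:
  Surface 1: 80.1 * 0.51 = 40.851
  Surface 2: 6.2 * 0.56 = 3.472
Formula: A = sum(Si * alpha_i)
A = 40.851 + 3.472
A = 44.32

44.32 sabins


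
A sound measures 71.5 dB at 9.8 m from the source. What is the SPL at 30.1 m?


Given values:
  SPL1 = 71.5 dB, r1 = 9.8 m, r2 = 30.1 m
Formula: SPL2 = SPL1 - 20 * log10(r2 / r1)
Compute ratio: r2 / r1 = 30.1 / 9.8 = 3.0714
Compute log10: log10(3.0714) = 0.487336
Compute drop: 20 * 0.487336 = 9.7467
SPL2 = 71.5 - 9.7467 = 61.75

61.75 dB


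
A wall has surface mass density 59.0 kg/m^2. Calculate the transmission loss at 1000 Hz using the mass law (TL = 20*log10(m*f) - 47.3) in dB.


Given values:
  m = 59.0 kg/m^2, f = 1000 Hz
Formula: TL = 20 * log10(m * f) - 47.3
Compute m * f = 59.0 * 1000 = 59000.0
Compute log10(59000.0) = 4.770852
Compute 20 * 4.770852 = 95.417
TL = 95.417 - 47.3 = 48.12

48.12 dB


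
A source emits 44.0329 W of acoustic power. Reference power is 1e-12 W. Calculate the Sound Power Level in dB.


Given values:
  W = 44.0329 W
  W_ref = 1e-12 W
Formula: SWL = 10 * log10(W / W_ref)
Compute ratio: W / W_ref = 44032900000000
Compute log10: log10(44032900000000) = 13.643777
Multiply: SWL = 10 * 13.643777 = 136.44

136.44 dB


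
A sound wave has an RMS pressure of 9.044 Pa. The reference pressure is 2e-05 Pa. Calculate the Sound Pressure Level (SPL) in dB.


Given values:
  p = 9.044 Pa
  p_ref = 2e-05 Pa
Formula: SPL = 20 * log10(p / p_ref)
Compute ratio: p / p_ref = 9.044 / 2e-05 = 452200
Compute log10: log10(452200) = 5.655331
Multiply: SPL = 20 * 5.655331 = 113.11

113.11 dB


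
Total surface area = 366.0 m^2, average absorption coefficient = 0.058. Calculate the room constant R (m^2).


Given values:
  S = 366.0 m^2, alpha = 0.058
Formula: R = S * alpha / (1 - alpha)
Numerator: 366.0 * 0.058 = 21.228
Denominator: 1 - 0.058 = 0.942
R = 21.228 / 0.942 = 22.54

22.54 m^2


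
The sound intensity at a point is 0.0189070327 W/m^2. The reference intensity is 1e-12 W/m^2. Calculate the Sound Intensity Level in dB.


Given values:
  I = 0.0189070327 W/m^2
  I_ref = 1e-12 W/m^2
Formula: SIL = 10 * log10(I / I_ref)
Compute ratio: I / I_ref = 18907032700
Compute log10: log10(18907032700) = 10.276623
Multiply: SIL = 10 * 10.276623 = 102.77

102.77 dB


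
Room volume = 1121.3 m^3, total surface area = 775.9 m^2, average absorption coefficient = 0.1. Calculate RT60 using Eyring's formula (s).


Given values:
  V = 1121.3 m^3, S = 775.9 m^2, alpha = 0.1
Formula: RT60 = 0.161 * V / (-S * ln(1 - alpha))
Compute ln(1 - 0.1) = ln(0.9) = -0.105361
Denominator: -775.9 * -0.105361 = 81.7496
Numerator: 0.161 * 1121.3 = 180.5293
RT60 = 180.5293 / 81.7496 = 2.208

2.208 s


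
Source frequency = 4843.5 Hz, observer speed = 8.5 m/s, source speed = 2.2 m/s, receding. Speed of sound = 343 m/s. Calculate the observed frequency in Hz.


Given values:
  f_s = 4843.5 Hz, v_o = 8.5 m/s, v_s = 2.2 m/s
  Direction: receding
Formula: f_o = f_s * (c - v_o) / (c + v_s)
Numerator: c - v_o = 343 - 8.5 = 334.5
Denominator: c + v_s = 343 + 2.2 = 345.2
f_o = 4843.5 * 334.5 / 345.2 = 4693.37

4693.37 Hz


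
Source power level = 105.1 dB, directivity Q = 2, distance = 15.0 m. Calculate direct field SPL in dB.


Given values:
  Lw = 105.1 dB, Q = 2, r = 15.0 m
Formula: SPL = Lw + 10 * log10(Q / (4 * pi * r^2))
Compute 4 * pi * r^2 = 4 * pi * 15.0^2 = 2827.4334
Compute Q / denom = 2 / 2827.4334 = 0.00070736
Compute 10 * log10(0.00070736) = -31.5036
SPL = 105.1 + (-31.5036) = 73.6

73.6 dB


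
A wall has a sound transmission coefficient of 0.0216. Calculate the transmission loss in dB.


Given values:
  tau = 0.0216
Formula: TL = 10 * log10(1 / tau)
Compute 1 / tau = 1 / 0.0216 = 46.2963
Compute log10(46.2963) = 1.665546
TL = 10 * 1.665546 = 16.66

16.66 dB


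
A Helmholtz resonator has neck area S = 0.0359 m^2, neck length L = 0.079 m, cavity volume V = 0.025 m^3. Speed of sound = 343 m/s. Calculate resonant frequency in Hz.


Given values:
  S = 0.0359 m^2, L = 0.079 m, V = 0.025 m^3, c = 343 m/s
Formula: f = (c / (2*pi)) * sqrt(S / (V * L))
Compute V * L = 0.025 * 0.079 = 0.001975
Compute S / (V * L) = 0.0359 / 0.001975 = 18.1772
Compute sqrt(18.1772) = 4.263473
Compute c / (2*pi) = 343 / 6.283185 = 54.590148
f = 54.590148 * 4.263473 = 232.74

232.74 Hz


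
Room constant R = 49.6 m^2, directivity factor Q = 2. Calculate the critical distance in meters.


Given values:
  R = 49.6 m^2, Q = 2
Formula: d_c = 0.141 * sqrt(Q * R)
Compute Q * R = 2 * 49.6 = 99.2
Compute sqrt(99.2) = 9.9599
d_c = 0.141 * 9.9599 = 1.404

1.404 m


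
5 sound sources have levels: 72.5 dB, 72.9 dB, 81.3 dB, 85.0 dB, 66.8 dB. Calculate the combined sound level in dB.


Formula: L_total = 10 * log10( sum(10^(Li/10)) )
  Source 1: 10^(72.5/10) = 17782794.1004
  Source 2: 10^(72.9/10) = 19498445.9976
  Source 3: 10^(81.3/10) = 134896288.2592
  Source 4: 10^(85.0/10) = 316227766.0168
  Source 5: 10^(66.8/10) = 4786300.9232
Sum of linear values = 493191595.2972
L_total = 10 * log10(493191595.2972) = 86.93

86.93 dB


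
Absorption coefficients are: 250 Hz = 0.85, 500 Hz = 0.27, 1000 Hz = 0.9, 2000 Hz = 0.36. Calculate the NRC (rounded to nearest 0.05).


Given values:
  a_250 = 0.85, a_500 = 0.27
  a_1000 = 0.9, a_2000 = 0.36
Formula: NRC = (a250 + a500 + a1000 + a2000) / 4
Sum = 0.85 + 0.27 + 0.9 + 0.36 = 2.38
NRC = 2.38 / 4 = 0.595
Rounded to nearest 0.05: 0.6

0.6


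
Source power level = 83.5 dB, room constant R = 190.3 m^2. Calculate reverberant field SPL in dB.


Given values:
  Lw = 83.5 dB, R = 190.3 m^2
Formula: SPL = Lw + 10 * log10(4 / R)
Compute 4 / R = 4 / 190.3 = 0.021019
Compute 10 * log10(0.021019) = -16.7739
SPL = 83.5 + (-16.7739) = 66.73

66.73 dB


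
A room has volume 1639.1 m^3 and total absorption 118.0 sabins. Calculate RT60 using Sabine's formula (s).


Given values:
  V = 1639.1 m^3
  A = 118.0 sabins
Formula: RT60 = 0.161 * V / A
Numerator: 0.161 * 1639.1 = 263.8951
RT60 = 263.8951 / 118.0 = 2.236

2.236 s


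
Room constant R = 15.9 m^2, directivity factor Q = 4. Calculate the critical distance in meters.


Given values:
  R = 15.9 m^2, Q = 4
Formula: d_c = 0.141 * sqrt(Q * R)
Compute Q * R = 4 * 15.9 = 63.6
Compute sqrt(63.6) = 7.975
d_c = 0.141 * 7.975 = 1.124

1.124 m


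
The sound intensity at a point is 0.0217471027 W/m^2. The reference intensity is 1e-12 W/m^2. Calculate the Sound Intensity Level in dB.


Given values:
  I = 0.0217471027 W/m^2
  I_ref = 1e-12 W/m^2
Formula: SIL = 10 * log10(I / I_ref)
Compute ratio: I / I_ref = 21747102700
Compute log10: log10(21747102700) = 10.337401
Multiply: SIL = 10 * 10.337401 = 103.37

103.37 dB


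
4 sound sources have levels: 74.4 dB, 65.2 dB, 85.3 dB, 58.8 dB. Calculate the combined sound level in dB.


Formula: L_total = 10 * log10( sum(10^(Li/10)) )
  Source 1: 10^(74.4/10) = 27542287.0334
  Source 2: 10^(65.2/10) = 3311311.2148
  Source 3: 10^(85.3/10) = 338844156.1392
  Source 4: 10^(58.8/10) = 758577.575
Sum of linear values = 370456331.9624
L_total = 10 * log10(370456331.9624) = 85.69

85.69 dB


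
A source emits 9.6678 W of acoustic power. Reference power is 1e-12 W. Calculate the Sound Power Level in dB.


Given values:
  W = 9.6678 W
  W_ref = 1e-12 W
Formula: SWL = 10 * log10(W / W_ref)
Compute ratio: W / W_ref = 9667800000000
Compute log10: log10(9667800000000) = 12.985328
Multiply: SWL = 10 * 12.985328 = 129.85

129.85 dB


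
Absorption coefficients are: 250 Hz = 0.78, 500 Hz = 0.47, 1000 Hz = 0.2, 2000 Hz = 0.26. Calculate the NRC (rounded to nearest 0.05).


Given values:
  a_250 = 0.78, a_500 = 0.47
  a_1000 = 0.2, a_2000 = 0.26
Formula: NRC = (a250 + a500 + a1000 + a2000) / 4
Sum = 0.78 + 0.47 + 0.2 + 0.26 = 1.71
NRC = 1.71 / 4 = 0.4275
Rounded to nearest 0.05: 0.45

0.45


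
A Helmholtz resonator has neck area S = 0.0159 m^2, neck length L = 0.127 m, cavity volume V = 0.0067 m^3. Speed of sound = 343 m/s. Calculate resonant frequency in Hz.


Given values:
  S = 0.0159 m^2, L = 0.127 m, V = 0.0067 m^3, c = 343 m/s
Formula: f = (c / (2*pi)) * sqrt(S / (V * L))
Compute V * L = 0.0067 * 0.127 = 0.0008509
Compute S / (V * L) = 0.0159 / 0.0008509 = 18.6861
Compute sqrt(18.6861) = 4.322742
Compute c / (2*pi) = 343 / 6.283185 = 54.590148
f = 54.590148 * 4.322742 = 235.98

235.98 Hz


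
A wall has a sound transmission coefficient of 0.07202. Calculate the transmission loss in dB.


Given values:
  tau = 0.07202
Formula: TL = 10 * log10(1 / tau)
Compute 1 / tau = 1 / 0.07202 = 13.885
Compute log10(13.885) = 1.142546
TL = 10 * 1.142546 = 11.43

11.43 dB


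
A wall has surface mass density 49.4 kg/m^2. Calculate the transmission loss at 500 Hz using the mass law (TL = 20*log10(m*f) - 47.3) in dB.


Given values:
  m = 49.4 kg/m^2, f = 500 Hz
Formula: TL = 20 * log10(m * f) - 47.3
Compute m * f = 49.4 * 500 = 24700.0
Compute log10(24700.0) = 4.392697
Compute 20 * 4.392697 = 87.8539
TL = 87.8539 - 47.3 = 40.55

40.55 dB


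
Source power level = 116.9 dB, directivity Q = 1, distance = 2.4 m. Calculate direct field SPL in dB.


Given values:
  Lw = 116.9 dB, Q = 1, r = 2.4 m
Formula: SPL = Lw + 10 * log10(Q / (4 * pi * r^2))
Compute 4 * pi * r^2 = 4 * pi * 2.4^2 = 72.3823
Compute Q / denom = 1 / 72.3823 = 0.01381553
Compute 10 * log10(0.01381553) = -18.5963
SPL = 116.9 + (-18.5963) = 98.3

98.3 dB


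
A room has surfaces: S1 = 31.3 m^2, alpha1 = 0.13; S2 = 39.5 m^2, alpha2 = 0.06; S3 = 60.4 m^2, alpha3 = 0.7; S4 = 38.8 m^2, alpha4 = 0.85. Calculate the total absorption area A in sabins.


Given surfaces:
  Surface 1: 31.3 * 0.13 = 4.069
  Surface 2: 39.5 * 0.06 = 2.37
  Surface 3: 60.4 * 0.7 = 42.28
  Surface 4: 38.8 * 0.85 = 32.98
Formula: A = sum(Si * alpha_i)
A = 4.069 + 2.37 + 42.28 + 32.98
A = 81.7

81.7 sabins


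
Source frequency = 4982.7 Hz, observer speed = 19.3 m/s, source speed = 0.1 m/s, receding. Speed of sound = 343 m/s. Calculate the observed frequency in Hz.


Given values:
  f_s = 4982.7 Hz, v_o = 19.3 m/s, v_s = 0.1 m/s
  Direction: receding
Formula: f_o = f_s * (c - v_o) / (c + v_s)
Numerator: c - v_o = 343 - 19.3 = 323.7
Denominator: c + v_s = 343 + 0.1 = 343.1
f_o = 4982.7 * 323.7 / 343.1 = 4700.96

4700.96 Hz


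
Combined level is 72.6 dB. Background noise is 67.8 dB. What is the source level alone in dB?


Given values:
  L_total = 72.6 dB, L_bg = 67.8 dB
Formula: L_source = 10 * log10(10^(L_total/10) - 10^(L_bg/10))
Convert to linear:
  10^(72.6/10) = 18197008.5861
  10^(67.8/10) = 6025595.8607
Difference: 18197008.5861 - 6025595.8607 = 12171412.7254
L_source = 10 * log10(12171412.7254) = 70.85

70.85 dB


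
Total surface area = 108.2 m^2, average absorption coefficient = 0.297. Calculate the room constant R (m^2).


Given values:
  S = 108.2 m^2, alpha = 0.297
Formula: R = S * alpha / (1 - alpha)
Numerator: 108.2 * 0.297 = 32.1354
Denominator: 1 - 0.297 = 0.703
R = 32.1354 / 0.703 = 45.71

45.71 m^2


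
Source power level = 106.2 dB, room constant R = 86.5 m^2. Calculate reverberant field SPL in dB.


Given values:
  Lw = 106.2 dB, R = 86.5 m^2
Formula: SPL = Lw + 10 * log10(4 / R)
Compute 4 / R = 4 / 86.5 = 0.046243
Compute 10 * log10(0.046243) = -13.3495
SPL = 106.2 + (-13.3495) = 92.85

92.85 dB


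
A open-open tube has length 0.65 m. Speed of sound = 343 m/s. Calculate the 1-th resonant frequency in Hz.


Given values:
  Tube type: open-open, L = 0.65 m, c = 343 m/s, n = 1
Formula: f_n = n * c / (2 * L)
Compute 2 * L = 2 * 0.65 = 1.3
f = 1 * 343 / 1.3
f = 263.85

263.85 Hz


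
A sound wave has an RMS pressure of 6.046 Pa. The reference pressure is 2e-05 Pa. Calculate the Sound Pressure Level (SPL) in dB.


Given values:
  p = 6.046 Pa
  p_ref = 2e-05 Pa
Formula: SPL = 20 * log10(p / p_ref)
Compute ratio: p / p_ref = 6.046 / 2e-05 = 302300
Compute log10: log10(302300) = 5.480438
Multiply: SPL = 20 * 5.480438 = 109.61

109.61 dB


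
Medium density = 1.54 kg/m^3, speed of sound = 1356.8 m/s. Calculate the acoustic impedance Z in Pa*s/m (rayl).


Given values:
  rho = 1.54 kg/m^3
  c = 1356.8 m/s
Formula: Z = rho * c
Z = 1.54 * 1356.8
Z = 2089.47

2089.47 rayl


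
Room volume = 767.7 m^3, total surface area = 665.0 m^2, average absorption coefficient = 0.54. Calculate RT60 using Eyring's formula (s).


Given values:
  V = 767.7 m^3, S = 665.0 m^2, alpha = 0.54
Formula: RT60 = 0.161 * V / (-S * ln(1 - alpha))
Compute ln(1 - 0.54) = ln(0.46) = -0.776529
Denominator: -665.0 * -0.776529 = 516.3918
Numerator: 0.161 * 767.7 = 123.5997
RT60 = 123.5997 / 516.3918 = 0.239

0.239 s


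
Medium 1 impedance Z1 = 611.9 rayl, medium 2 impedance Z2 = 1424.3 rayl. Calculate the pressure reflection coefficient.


Given values:
  Z1 = 611.9 rayl, Z2 = 1424.3 rayl
Formula: R = (Z2 - Z1) / (Z2 + Z1)
Numerator: Z2 - Z1 = 1424.3 - 611.9 = 812.4
Denominator: Z2 + Z1 = 1424.3 + 611.9 = 2036.2
R = 812.4 / 2036.2 = 0.399

0.399


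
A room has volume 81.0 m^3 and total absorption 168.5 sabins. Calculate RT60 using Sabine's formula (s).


Given values:
  V = 81.0 m^3
  A = 168.5 sabins
Formula: RT60 = 0.161 * V / A
Numerator: 0.161 * 81.0 = 13.041
RT60 = 13.041 / 168.5 = 0.077

0.077 s


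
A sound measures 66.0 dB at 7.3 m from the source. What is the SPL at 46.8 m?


Given values:
  SPL1 = 66.0 dB, r1 = 7.3 m, r2 = 46.8 m
Formula: SPL2 = SPL1 - 20 * log10(r2 / r1)
Compute ratio: r2 / r1 = 46.8 / 7.3 = 6.411
Compute log10: log10(6.411) = 0.806926
Compute drop: 20 * 0.806926 = 16.1385
SPL2 = 66.0 - 16.1385 = 49.86

49.86 dB


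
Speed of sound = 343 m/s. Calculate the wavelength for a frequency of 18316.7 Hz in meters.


Given values:
  c = 343 m/s, f = 18316.7 Hz
Formula: lambda = c / f
lambda = 343 / 18316.7
lambda = 0.0187

0.0187 m


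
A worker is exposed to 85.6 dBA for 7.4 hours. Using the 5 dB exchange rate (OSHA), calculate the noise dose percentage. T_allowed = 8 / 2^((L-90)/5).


Given values:
  L = 85.6 dBA, T = 7.4 hours
Formula: T_allowed = 8 / 2^((L - 90) / 5)
Compute exponent: (85.6 - 90) / 5 = -0.88
Compute 2^(-0.88) = 0.543367
T_allowed = 8 / 0.543367 = 14.723014 hours
Dose = (T / T_allowed) * 100
Dose = (7.4 / 14.723014) * 100 = 50.26

50.26 %


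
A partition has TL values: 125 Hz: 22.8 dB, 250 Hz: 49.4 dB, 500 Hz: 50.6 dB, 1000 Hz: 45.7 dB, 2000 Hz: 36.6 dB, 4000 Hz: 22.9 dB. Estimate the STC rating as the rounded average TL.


Given TL values at each frequency:
  125 Hz: 22.8 dB
  250 Hz: 49.4 dB
  500 Hz: 50.6 dB
  1000 Hz: 45.7 dB
  2000 Hz: 36.6 dB
  4000 Hz: 22.9 dB
Formula: STC ~ round(average of TL values)
Sum = 22.8 + 49.4 + 50.6 + 45.7 + 36.6 + 22.9 = 228.0
Average = 228.0 / 6 = 38.0
Rounded: 38

38


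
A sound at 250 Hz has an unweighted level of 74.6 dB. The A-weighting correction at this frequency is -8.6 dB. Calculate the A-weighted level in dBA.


Given values:
  SPL = 74.6 dB
  A-weighting at 250 Hz = -8.6 dB
Formula: L_A = SPL + A_weight
L_A = 74.6 + (-8.6)
L_A = 66.0

66.0 dBA


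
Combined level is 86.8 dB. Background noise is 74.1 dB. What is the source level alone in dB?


Given values:
  L_total = 86.8 dB, L_bg = 74.1 dB
Formula: L_source = 10 * log10(10^(L_total/10) - 10^(L_bg/10))
Convert to linear:
  10^(86.8/10) = 478630092.3226
  10^(74.1/10) = 25703957.8277
Difference: 478630092.3226 - 25703957.8277 = 452926134.4949
L_source = 10 * log10(452926134.4949) = 86.56

86.56 dB


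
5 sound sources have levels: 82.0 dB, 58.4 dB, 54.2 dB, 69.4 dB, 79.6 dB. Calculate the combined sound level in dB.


Formula: L_total = 10 * log10( sum(10^(Li/10)) )
  Source 1: 10^(82.0/10) = 158489319.2461
  Source 2: 10^(58.4/10) = 691830.9709
  Source 3: 10^(54.2/10) = 263026.7992
  Source 4: 10^(69.4/10) = 8709635.8996
  Source 5: 10^(79.6/10) = 91201083.9356
Sum of linear values = 259354896.8514
L_total = 10 * log10(259354896.8514) = 84.14

84.14 dB


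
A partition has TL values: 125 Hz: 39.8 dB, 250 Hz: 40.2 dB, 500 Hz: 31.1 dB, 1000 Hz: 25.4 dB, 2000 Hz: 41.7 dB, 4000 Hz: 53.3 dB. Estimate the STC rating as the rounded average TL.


Given TL values at each frequency:
  125 Hz: 39.8 dB
  250 Hz: 40.2 dB
  500 Hz: 31.1 dB
  1000 Hz: 25.4 dB
  2000 Hz: 41.7 dB
  4000 Hz: 53.3 dB
Formula: STC ~ round(average of TL values)
Sum = 39.8 + 40.2 + 31.1 + 25.4 + 41.7 + 53.3 = 231.5
Average = 231.5 / 6 = 38.58
Rounded: 39

39


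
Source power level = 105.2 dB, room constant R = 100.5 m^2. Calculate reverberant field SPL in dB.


Given values:
  Lw = 105.2 dB, R = 100.5 m^2
Formula: SPL = Lw + 10 * log10(4 / R)
Compute 4 / R = 4 / 100.5 = 0.039801
Compute 10 * log10(0.039801) = -14.0011
SPL = 105.2 + (-14.0011) = 91.2

91.2 dB


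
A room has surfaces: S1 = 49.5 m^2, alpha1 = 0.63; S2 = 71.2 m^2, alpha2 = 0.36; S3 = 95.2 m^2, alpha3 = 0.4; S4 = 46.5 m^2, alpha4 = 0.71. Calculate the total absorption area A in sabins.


Given surfaces:
  Surface 1: 49.5 * 0.63 = 31.185
  Surface 2: 71.2 * 0.36 = 25.632
  Surface 3: 95.2 * 0.4 = 38.08
  Surface 4: 46.5 * 0.71 = 33.015
Formula: A = sum(Si * alpha_i)
A = 31.185 + 25.632 + 38.08 + 33.015
A = 127.91

127.91 sabins


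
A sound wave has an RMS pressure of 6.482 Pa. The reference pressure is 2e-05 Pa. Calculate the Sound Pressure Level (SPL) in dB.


Given values:
  p = 6.482 Pa
  p_ref = 2e-05 Pa
Formula: SPL = 20 * log10(p / p_ref)
Compute ratio: p / p_ref = 6.482 / 2e-05 = 324100
Compute log10: log10(324100) = 5.510679
Multiply: SPL = 20 * 5.510679 = 110.21

110.21 dB


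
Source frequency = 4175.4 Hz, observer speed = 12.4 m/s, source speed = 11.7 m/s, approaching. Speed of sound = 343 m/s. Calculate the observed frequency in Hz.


Given values:
  f_s = 4175.4 Hz, v_o = 12.4 m/s, v_s = 11.7 m/s
  Direction: approaching
Formula: f_o = f_s * (c + v_o) / (c - v_s)
Numerator: c + v_o = 343 + 12.4 = 355.4
Denominator: c - v_s = 343 - 11.7 = 331.3
f_o = 4175.4 * 355.4 / 331.3 = 4479.13

4479.13 Hz


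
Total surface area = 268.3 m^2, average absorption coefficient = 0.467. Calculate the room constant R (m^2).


Given values:
  S = 268.3 m^2, alpha = 0.467
Formula: R = S * alpha / (1 - alpha)
Numerator: 268.3 * 0.467 = 125.2961
Denominator: 1 - 0.467 = 0.533
R = 125.2961 / 0.533 = 235.08

235.08 m^2


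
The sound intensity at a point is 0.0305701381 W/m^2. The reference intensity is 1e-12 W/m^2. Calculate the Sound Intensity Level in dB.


Given values:
  I = 0.0305701381 W/m^2
  I_ref = 1e-12 W/m^2
Formula: SIL = 10 * log10(I / I_ref)
Compute ratio: I / I_ref = 30570138100
Compute log10: log10(30570138100) = 10.485297
Multiply: SIL = 10 * 10.485297 = 104.85

104.85 dB


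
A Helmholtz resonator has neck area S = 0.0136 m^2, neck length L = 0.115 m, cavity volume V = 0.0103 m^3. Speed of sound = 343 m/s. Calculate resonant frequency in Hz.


Given values:
  S = 0.0136 m^2, L = 0.115 m, V = 0.0103 m^3, c = 343 m/s
Formula: f = (c / (2*pi)) * sqrt(S / (V * L))
Compute V * L = 0.0103 * 0.115 = 0.0011845
Compute S / (V * L) = 0.0136 / 0.0011845 = 11.4816
Compute sqrt(11.4816) = 3.388451
Compute c / (2*pi) = 343 / 6.283185 = 54.590148
f = 54.590148 * 3.388451 = 184.98

184.98 Hz


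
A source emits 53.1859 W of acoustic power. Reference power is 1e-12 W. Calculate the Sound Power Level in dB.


Given values:
  W = 53.1859 W
  W_ref = 1e-12 W
Formula: SWL = 10 * log10(W / W_ref)
Compute ratio: W / W_ref = 53185900000000
Compute log10: log10(53185900000000) = 13.725797
Multiply: SWL = 10 * 13.725797 = 137.26

137.26 dB


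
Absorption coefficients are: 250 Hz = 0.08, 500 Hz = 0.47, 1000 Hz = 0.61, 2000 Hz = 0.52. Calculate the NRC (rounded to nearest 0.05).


Given values:
  a_250 = 0.08, a_500 = 0.47
  a_1000 = 0.61, a_2000 = 0.52
Formula: NRC = (a250 + a500 + a1000 + a2000) / 4
Sum = 0.08 + 0.47 + 0.61 + 0.52 = 1.68
NRC = 1.68 / 4 = 0.42
Rounded to nearest 0.05: 0.4

0.4


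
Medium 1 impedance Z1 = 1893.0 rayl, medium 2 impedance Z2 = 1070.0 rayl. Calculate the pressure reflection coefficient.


Given values:
  Z1 = 1893.0 rayl, Z2 = 1070.0 rayl
Formula: R = (Z2 - Z1) / (Z2 + Z1)
Numerator: Z2 - Z1 = 1070.0 - 1893.0 = -823.0
Denominator: Z2 + Z1 = 1070.0 + 1893.0 = 2963.0
R = -823.0 / 2963.0 = -0.2778

-0.2778


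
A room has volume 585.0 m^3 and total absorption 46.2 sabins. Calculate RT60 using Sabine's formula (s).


Given values:
  V = 585.0 m^3
  A = 46.2 sabins
Formula: RT60 = 0.161 * V / A
Numerator: 0.161 * 585.0 = 94.185
RT60 = 94.185 / 46.2 = 2.039

2.039 s


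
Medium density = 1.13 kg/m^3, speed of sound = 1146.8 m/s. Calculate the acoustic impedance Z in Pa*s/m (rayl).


Given values:
  rho = 1.13 kg/m^3
  c = 1146.8 m/s
Formula: Z = rho * c
Z = 1.13 * 1146.8
Z = 1295.88

1295.88 rayl


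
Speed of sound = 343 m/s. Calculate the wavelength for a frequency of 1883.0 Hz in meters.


Given values:
  c = 343 m/s, f = 1883.0 Hz
Formula: lambda = c / f
lambda = 343 / 1883.0
lambda = 0.1822

0.1822 m


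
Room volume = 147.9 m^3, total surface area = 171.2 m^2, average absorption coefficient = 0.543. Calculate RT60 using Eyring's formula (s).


Given values:
  V = 147.9 m^3, S = 171.2 m^2, alpha = 0.543
Formula: RT60 = 0.161 * V / (-S * ln(1 - alpha))
Compute ln(1 - 0.543) = ln(0.457) = -0.783072
Denominator: -171.2 * -0.783072 = 134.0619
Numerator: 0.161 * 147.9 = 23.8119
RT60 = 23.8119 / 134.0619 = 0.178

0.178 s
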